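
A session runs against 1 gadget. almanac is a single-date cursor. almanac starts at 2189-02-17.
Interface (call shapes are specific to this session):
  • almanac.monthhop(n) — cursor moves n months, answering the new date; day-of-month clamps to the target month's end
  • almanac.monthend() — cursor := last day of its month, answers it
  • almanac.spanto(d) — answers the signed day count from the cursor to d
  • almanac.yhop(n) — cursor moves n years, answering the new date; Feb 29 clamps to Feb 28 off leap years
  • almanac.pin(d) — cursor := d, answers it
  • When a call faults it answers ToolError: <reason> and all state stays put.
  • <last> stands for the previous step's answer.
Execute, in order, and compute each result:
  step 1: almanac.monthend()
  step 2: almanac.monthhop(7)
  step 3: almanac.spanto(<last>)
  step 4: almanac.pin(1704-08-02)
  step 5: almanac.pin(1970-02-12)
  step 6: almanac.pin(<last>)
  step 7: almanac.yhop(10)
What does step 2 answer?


Answer: 2189-09-28

Derivation:
>> monthend()
<< 2189-02-28
>> monthhop(n: 7)
<< 2189-09-28
>> spanto(d: <last>)
<< 0
>> pin(d: 1704-08-02)
<< 1704-08-02
>> pin(d: 1970-02-12)
<< 1970-02-12
>> pin(d: <last>)
<< 1970-02-12
>> yhop(n: 10)
<< 1980-02-12


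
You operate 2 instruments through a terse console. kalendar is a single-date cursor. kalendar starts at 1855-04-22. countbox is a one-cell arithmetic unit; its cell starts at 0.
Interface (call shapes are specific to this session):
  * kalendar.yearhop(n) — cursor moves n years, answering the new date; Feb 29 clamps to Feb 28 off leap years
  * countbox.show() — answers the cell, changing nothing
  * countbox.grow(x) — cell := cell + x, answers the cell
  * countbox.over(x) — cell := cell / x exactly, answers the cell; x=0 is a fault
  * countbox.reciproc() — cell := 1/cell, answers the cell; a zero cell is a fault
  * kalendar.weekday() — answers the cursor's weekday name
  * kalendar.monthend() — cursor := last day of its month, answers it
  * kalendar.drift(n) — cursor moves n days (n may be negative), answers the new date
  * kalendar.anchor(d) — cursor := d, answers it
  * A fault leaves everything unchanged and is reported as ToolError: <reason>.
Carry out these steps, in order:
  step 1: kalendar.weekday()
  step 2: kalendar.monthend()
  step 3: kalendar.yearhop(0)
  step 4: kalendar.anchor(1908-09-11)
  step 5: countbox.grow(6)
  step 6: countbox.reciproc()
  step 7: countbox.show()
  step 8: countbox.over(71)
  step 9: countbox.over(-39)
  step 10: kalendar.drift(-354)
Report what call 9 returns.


>> kalendar.weekday()
<< Sunday
>> kalendar.monthend()
<< 1855-04-30
>> kalendar.yearhop(n→0)
<< 1855-04-30
>> kalendar.anchor(d→1908-09-11)
<< 1908-09-11
>> countbox.grow(x→6)
<< 6
>> countbox.reciproc()
<< 1/6
>> countbox.show()
<< 1/6
>> countbox.over(x→71)
<< 1/426
>> countbox.over(x→-39)
<< -1/16614
>> kalendar.drift(n→-354)
<< 1907-09-23

Answer: -1/16614


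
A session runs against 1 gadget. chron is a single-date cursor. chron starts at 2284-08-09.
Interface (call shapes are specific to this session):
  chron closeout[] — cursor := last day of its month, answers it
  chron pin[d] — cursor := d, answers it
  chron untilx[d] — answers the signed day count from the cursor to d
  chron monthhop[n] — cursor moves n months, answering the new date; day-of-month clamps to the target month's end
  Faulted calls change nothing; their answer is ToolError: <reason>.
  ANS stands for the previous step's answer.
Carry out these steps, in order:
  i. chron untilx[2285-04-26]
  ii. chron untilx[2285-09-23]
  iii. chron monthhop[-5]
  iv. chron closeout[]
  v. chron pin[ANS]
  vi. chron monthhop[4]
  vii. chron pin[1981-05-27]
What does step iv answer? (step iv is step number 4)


CALL chron untilx[2285-04-26]
RET  260
CALL chron untilx[2285-09-23]
RET  410
CALL chron monthhop[-5]
RET  2284-03-09
CALL chron closeout[]
RET  2284-03-31
CALL chron pin[ANS]
RET  2284-03-31
CALL chron monthhop[4]
RET  2284-07-31
CALL chron pin[1981-05-27]
RET  1981-05-27

Answer: 2284-03-31


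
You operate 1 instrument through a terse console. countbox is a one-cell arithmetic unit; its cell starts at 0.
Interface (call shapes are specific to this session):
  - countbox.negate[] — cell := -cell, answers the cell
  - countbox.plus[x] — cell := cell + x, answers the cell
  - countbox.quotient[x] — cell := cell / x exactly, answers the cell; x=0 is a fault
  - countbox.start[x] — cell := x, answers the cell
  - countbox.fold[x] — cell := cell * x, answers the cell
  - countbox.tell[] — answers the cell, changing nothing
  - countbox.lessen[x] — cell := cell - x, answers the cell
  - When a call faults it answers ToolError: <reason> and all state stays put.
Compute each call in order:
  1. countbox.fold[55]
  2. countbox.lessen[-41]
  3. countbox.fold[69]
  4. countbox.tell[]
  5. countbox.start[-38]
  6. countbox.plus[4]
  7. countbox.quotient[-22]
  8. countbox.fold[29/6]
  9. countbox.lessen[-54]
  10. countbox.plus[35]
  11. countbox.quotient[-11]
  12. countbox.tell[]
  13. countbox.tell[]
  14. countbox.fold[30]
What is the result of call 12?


% countbox.fold x='55'
= 0
% countbox.lessen x='-41'
= 41
% countbox.fold x='69'
= 2829
% countbox.tell
= 2829
% countbox.start x='-38'
= -38
% countbox.plus x='4'
= -34
% countbox.quotient x='-22'
= 17/11
% countbox.fold x='29/6'
= 493/66
% countbox.lessen x='-54'
= 4057/66
% countbox.plus x='35'
= 6367/66
% countbox.quotient x='-11'
= -6367/726
% countbox.tell
= -6367/726
% countbox.tell
= -6367/726
% countbox.fold x='30'
= -31835/121

Answer: -6367/726


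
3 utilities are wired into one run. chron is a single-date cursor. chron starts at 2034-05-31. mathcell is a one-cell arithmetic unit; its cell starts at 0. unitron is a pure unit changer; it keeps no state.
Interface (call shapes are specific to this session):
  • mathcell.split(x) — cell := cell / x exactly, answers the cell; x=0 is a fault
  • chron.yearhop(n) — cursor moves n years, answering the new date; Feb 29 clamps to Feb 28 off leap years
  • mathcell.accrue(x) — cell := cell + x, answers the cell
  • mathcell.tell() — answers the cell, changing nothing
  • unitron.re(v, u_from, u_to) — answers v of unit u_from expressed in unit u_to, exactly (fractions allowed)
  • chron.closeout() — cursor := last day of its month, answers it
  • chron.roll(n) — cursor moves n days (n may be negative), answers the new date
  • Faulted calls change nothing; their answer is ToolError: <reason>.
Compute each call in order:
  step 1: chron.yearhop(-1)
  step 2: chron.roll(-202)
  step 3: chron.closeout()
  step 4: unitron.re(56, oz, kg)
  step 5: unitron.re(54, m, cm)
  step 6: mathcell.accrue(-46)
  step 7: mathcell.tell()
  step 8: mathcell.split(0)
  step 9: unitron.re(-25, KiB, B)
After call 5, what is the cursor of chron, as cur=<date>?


Answer: cur=2032-11-30

Derivation:
;; 1. yearhop(n=-1) : 2033-05-31
;; 2. roll(n=-202) : 2032-11-10
;; 3. closeout() : 2032-11-30
;; 4. re(v=56, u_from=oz, u_to=kg) : 317514659/200000000
;; 5. re(v=54, u_from=m, u_to=cm) : 5400
;; 6. accrue(x=-46) : -46
;; 7. tell() : -46
;; 8. split(x=0) : ToolError: division by zero
;; 9. re(v=-25, u_from=KiB, u_to=B) : -25600


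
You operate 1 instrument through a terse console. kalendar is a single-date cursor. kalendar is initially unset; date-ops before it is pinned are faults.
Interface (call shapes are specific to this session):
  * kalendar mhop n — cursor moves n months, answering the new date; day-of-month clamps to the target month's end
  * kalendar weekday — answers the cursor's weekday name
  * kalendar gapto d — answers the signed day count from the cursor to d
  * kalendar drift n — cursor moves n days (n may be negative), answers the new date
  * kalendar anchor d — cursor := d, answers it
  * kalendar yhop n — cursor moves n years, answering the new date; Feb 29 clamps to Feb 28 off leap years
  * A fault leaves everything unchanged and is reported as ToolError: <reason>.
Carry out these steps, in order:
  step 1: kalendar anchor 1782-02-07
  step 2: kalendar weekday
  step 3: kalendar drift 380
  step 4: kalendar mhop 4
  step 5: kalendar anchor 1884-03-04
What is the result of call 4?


Using kalendar anchor with d→1782-02-07, giving 1782-02-07.
I run kalendar weekday(), and observe Thursday.
Invoking kalendar drift with n→380, — result: 1783-02-22.
Using kalendar mhop with n→4, and get 1783-06-22.
I call kalendar anchor with d→1884-03-04, yielding 1884-03-04.

Answer: 1783-06-22


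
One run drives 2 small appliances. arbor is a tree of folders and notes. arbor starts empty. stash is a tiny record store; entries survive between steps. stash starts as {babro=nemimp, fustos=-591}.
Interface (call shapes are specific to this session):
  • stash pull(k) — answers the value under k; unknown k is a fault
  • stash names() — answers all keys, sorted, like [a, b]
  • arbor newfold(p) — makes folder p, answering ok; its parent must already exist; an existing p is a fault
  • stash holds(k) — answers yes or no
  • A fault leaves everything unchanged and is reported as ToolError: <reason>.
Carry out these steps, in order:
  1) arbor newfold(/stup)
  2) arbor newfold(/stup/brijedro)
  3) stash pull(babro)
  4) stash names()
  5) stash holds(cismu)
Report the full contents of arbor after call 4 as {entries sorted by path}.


Answer: {stup/, stup/brijedro/}

Derivation:
> arbor newfold p=/stup
  ok
> arbor newfold p=/stup/brijedro
  ok
> stash pull k=babro
  nemimp
> stash names
  [babro, fustos]
> stash holds k=cismu
  no


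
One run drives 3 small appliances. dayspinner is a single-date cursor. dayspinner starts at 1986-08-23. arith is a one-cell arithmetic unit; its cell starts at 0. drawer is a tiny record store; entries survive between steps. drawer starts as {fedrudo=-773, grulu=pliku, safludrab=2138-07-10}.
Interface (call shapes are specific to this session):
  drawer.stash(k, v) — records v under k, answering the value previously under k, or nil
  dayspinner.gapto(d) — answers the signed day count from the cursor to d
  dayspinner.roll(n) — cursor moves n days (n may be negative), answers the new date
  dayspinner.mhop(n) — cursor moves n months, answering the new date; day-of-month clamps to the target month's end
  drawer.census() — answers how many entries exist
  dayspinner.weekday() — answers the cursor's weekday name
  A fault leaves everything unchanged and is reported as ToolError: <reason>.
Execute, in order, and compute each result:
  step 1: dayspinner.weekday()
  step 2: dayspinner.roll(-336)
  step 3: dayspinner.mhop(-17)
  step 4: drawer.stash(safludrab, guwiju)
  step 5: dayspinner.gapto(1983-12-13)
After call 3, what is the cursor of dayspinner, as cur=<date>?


-> dayspinner.weekday()
<- Saturday
-> dayspinner.roll(n='-336')
<- 1985-09-21
-> dayspinner.mhop(n='-17')
<- 1984-04-21
-> drawer.stash(k='safludrab', v='guwiju')
<- 2138-07-10
-> dayspinner.gapto(d='1983-12-13')
<- -130

Answer: cur=1984-04-21


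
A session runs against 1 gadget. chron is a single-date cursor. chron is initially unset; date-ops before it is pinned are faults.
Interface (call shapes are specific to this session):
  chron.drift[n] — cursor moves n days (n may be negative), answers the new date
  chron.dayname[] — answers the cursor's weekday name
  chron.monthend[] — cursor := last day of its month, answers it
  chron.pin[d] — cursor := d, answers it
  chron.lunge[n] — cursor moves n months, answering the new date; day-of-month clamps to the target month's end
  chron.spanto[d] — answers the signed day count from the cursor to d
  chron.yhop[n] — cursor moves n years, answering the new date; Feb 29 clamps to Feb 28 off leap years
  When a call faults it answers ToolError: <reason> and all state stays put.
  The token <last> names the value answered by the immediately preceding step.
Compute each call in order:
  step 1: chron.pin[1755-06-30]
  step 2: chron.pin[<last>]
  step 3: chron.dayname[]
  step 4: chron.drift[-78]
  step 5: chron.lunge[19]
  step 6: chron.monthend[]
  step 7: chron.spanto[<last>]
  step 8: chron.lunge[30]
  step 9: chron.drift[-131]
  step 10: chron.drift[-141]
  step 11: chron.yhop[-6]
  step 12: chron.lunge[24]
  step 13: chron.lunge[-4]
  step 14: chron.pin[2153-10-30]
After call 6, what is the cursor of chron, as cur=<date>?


→ chron.pin(d='1755-06-30')
← 1755-06-30
→ chron.pin(d='<last>')
← 1755-06-30
→ chron.dayname()
← Monday
→ chron.drift(n='-78')
← 1755-04-13
→ chron.lunge(n='19')
← 1756-11-13
→ chron.monthend()
← 1756-11-30
→ chron.spanto(d='<last>')
← 0
→ chron.lunge(n='30')
← 1759-05-30
→ chron.drift(n='-131')
← 1759-01-19
→ chron.drift(n='-141')
← 1758-08-31
→ chron.yhop(n='-6')
← 1752-08-31
→ chron.lunge(n='24')
← 1754-08-31
→ chron.lunge(n='-4')
← 1754-04-30
→ chron.pin(d='2153-10-30')
← 2153-10-30

Answer: cur=1756-11-30


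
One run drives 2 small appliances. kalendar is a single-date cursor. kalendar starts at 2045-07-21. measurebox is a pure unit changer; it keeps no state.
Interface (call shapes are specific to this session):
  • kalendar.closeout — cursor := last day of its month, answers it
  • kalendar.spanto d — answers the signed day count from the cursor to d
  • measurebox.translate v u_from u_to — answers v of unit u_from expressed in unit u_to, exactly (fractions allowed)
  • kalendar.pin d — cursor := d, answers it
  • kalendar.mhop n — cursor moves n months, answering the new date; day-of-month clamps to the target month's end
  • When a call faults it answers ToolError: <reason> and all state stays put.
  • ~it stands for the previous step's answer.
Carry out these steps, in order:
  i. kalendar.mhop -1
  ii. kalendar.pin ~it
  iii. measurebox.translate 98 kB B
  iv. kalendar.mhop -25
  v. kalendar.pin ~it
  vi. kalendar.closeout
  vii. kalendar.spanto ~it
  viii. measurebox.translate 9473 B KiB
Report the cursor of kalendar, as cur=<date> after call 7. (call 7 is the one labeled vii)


Answer: cur=2043-05-31

Derivation:
Step: kalendar.mhop[n=-1]
Result: 2045-06-21
Step: kalendar.pin[d=~it]
Result: 2045-06-21
Step: measurebox.translate[v=98; u_from=kB; u_to=B]
Result: 98000
Step: kalendar.mhop[n=-25]
Result: 2043-05-21
Step: kalendar.pin[d=~it]
Result: 2043-05-21
Step: kalendar.closeout[]
Result: 2043-05-31
Step: kalendar.spanto[d=~it]
Result: 0
Step: measurebox.translate[v=9473; u_from=B; u_to=KiB]
Result: 9473/1024


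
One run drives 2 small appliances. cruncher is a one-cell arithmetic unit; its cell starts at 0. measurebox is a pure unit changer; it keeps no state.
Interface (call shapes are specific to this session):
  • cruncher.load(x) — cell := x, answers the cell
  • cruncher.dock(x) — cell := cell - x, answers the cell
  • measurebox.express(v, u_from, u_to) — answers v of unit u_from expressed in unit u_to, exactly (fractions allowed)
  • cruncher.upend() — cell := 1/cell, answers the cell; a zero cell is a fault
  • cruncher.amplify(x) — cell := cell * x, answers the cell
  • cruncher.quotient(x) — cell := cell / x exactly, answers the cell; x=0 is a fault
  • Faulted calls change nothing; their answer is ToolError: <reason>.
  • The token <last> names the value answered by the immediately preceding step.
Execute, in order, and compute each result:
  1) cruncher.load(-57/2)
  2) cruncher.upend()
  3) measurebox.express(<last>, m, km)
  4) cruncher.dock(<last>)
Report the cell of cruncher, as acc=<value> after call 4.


Answer: acc=-333/9500

Derivation:
% 1. cruncher.load(x='-57/2') ~> -57/2
% 2. cruncher.upend() ~> -2/57
% 3. measurebox.express(v='<last>', u_from='m', u_to='km') ~> -1/28500
% 4. cruncher.dock(x='<last>') ~> -333/9500


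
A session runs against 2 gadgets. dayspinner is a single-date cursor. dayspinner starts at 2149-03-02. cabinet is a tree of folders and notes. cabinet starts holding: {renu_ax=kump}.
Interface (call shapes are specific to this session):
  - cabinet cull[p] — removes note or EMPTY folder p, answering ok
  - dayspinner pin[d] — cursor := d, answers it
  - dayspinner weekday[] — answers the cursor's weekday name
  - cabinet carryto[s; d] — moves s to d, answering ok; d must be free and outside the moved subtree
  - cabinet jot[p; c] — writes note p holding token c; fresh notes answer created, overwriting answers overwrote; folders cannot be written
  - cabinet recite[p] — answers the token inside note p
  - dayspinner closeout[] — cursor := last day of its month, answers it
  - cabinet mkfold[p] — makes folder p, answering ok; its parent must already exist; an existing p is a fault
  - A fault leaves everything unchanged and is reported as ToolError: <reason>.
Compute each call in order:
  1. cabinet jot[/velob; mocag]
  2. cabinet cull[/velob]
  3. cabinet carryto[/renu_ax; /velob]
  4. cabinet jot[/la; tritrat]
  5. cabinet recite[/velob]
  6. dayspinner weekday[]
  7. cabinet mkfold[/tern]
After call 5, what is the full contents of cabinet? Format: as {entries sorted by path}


Answer: {la=tritrat, velob=kump}

Derivation:
Step: cabinet jot[p=/velob; c=mocag]
Result: created
Step: cabinet cull[p=/velob]
Result: ok
Step: cabinet carryto[s=/renu_ax; d=/velob]
Result: ok
Step: cabinet jot[p=/la; c=tritrat]
Result: created
Step: cabinet recite[p=/velob]
Result: kump
Step: dayspinner weekday[]
Result: Sunday
Step: cabinet mkfold[p=/tern]
Result: ok


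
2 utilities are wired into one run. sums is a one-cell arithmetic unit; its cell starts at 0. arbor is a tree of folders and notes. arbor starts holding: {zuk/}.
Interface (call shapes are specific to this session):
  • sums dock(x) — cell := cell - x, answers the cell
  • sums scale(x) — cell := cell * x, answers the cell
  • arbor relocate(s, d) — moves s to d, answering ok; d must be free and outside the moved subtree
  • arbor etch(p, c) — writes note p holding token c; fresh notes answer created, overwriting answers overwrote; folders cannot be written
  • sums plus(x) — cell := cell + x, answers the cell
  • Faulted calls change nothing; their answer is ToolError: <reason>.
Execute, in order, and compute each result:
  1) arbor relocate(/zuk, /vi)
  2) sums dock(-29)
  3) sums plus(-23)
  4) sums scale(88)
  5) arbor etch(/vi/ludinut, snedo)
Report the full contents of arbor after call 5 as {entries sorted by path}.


$ arbor relocate s='/zuk' d='/vi'
= ok
$ sums dock x='-29'
= 29
$ sums plus x='-23'
= 6
$ sums scale x='88'
= 528
$ arbor etch p='/vi/ludinut' c='snedo'
= created

Answer: {vi/, vi/ludinut=snedo}


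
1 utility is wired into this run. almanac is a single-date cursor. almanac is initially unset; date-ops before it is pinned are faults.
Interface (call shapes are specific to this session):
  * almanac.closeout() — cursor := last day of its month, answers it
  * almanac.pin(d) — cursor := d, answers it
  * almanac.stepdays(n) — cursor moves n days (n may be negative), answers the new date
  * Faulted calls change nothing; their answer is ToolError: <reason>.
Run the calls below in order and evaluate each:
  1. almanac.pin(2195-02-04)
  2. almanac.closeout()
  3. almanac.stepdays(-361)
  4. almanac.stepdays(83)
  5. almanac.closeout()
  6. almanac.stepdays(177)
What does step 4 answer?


Answer: 2194-05-26

Derivation:
·→ almanac.pin(2195-02-04)
·← 2195-02-04
·→ almanac.closeout()
·← 2195-02-28
·→ almanac.stepdays(-361)
·← 2194-03-04
·→ almanac.stepdays(83)
·← 2194-05-26
·→ almanac.closeout()
·← 2194-05-31
·→ almanac.stepdays(177)
·← 2194-11-24


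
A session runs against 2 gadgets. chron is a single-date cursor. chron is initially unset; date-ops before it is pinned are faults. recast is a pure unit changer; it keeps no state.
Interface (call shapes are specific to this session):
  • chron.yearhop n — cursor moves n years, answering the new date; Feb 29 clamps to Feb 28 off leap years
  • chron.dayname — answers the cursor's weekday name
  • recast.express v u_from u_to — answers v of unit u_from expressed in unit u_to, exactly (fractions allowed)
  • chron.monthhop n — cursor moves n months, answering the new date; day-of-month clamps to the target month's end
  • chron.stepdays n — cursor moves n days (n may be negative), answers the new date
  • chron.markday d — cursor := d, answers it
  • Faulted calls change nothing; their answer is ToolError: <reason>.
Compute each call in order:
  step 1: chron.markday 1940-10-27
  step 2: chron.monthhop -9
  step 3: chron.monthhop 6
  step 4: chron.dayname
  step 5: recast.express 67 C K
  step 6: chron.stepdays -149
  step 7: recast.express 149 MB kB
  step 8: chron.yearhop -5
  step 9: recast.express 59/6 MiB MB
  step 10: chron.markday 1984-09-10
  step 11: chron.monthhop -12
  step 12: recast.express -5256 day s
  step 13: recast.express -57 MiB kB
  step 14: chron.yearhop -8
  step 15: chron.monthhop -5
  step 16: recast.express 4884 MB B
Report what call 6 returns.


Answer: 1940-02-29

Derivation:
Using markday using d=1940-10-27, giving 1940-10-27.
I invoke monthhop using n=-9, which returns 1940-01-27.
I run monthhop using n=6, giving 1940-07-27.
Using dayname, — result: Saturday.
Calling express using v=67, u_from=C, u_to=K, → 6803/20.
I try stepdays using n=-149, and get 1940-02-29.
Using express using v=149, u_from=MB, u_to=kB, yielding 149000.
Calling yearhop using n=-5, giving 1935-02-28.
Now I run express using v=59/6, u_from=MiB, u_to=MB, → 483328/46875.
Then markday using d=1984-09-10, and get 1984-09-10.
I run monthhop using n=-12: 1983-09-10.
Calling express using v=-5256, u_from=day, u_to=s: -454118400.
I use express using v=-57, u_from=MiB, u_to=kB, — result: -7471104/125.
Then yearhop using n=-8, and observe 1975-09-10.
Now I run monthhop using n=-5, → 1975-04-10.
I use express using v=4884, u_from=MB, u_to=B, and get 4884000000.


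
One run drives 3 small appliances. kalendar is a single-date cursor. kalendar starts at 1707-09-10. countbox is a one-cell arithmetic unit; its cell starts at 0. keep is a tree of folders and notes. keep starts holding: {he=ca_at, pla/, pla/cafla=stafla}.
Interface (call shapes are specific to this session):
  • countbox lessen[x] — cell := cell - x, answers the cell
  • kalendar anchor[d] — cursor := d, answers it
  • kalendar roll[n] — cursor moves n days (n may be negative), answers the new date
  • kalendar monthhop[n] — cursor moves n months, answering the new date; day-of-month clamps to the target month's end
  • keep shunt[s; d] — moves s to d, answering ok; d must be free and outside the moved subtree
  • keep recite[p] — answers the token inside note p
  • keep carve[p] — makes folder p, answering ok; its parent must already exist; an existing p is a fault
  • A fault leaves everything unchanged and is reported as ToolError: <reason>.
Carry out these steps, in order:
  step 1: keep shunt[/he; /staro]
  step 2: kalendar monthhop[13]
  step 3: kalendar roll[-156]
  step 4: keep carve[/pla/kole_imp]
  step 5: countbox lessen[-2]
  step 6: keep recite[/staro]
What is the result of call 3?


Answer: 1708-05-07

Derivation:
==> keep shunt(s='/he', d='/staro')
<== ok
==> kalendar monthhop(n='13')
<== 1708-10-10
==> kalendar roll(n='-156')
<== 1708-05-07
==> keep carve(p='/pla/kole_imp')
<== ok
==> countbox lessen(x='-2')
<== 2
==> keep recite(p='/staro')
<== ca_at


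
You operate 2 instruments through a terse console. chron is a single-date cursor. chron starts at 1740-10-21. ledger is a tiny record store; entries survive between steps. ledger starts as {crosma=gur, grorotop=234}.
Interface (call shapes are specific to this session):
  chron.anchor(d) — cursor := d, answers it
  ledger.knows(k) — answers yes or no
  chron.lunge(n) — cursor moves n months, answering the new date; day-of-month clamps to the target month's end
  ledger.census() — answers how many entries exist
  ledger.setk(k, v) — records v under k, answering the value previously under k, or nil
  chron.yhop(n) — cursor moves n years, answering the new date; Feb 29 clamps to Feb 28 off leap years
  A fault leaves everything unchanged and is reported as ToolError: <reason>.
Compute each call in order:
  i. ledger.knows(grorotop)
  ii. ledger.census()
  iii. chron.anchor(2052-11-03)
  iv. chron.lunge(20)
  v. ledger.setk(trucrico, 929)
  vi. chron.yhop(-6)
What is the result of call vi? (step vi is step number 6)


Answer: 2048-07-03

Derivation:
> ledger.knows k=grorotop
[out] yes
> ledger.census
[out] 2
> chron.anchor d=2052-11-03
[out] 2052-11-03
> chron.lunge n=20
[out] 2054-07-03
> ledger.setk k=trucrico v=929
[out] nil
> chron.yhop n=-6
[out] 2048-07-03


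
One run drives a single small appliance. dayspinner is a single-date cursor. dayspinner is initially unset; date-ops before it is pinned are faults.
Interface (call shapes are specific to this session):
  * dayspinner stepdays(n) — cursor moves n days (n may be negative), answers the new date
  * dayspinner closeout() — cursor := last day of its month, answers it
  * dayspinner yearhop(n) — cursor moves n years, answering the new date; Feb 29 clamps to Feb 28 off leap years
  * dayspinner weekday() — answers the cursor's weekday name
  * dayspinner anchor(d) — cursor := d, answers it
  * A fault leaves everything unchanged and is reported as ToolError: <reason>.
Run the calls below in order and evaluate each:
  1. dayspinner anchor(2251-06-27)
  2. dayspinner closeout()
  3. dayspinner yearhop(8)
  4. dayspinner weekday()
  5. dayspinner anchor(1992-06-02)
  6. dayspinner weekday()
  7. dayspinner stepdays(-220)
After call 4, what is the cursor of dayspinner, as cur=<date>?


Answer: cur=2259-06-30

Derivation:
·→ dayspinner anchor(d→2251-06-27)
·← 2251-06-27
·→ dayspinner closeout()
·← 2251-06-30
·→ dayspinner yearhop(n→8)
·← 2259-06-30
·→ dayspinner weekday()
·← Thursday
·→ dayspinner anchor(d→1992-06-02)
·← 1992-06-02
·→ dayspinner weekday()
·← Tuesday
·→ dayspinner stepdays(n→-220)
·← 1991-10-26


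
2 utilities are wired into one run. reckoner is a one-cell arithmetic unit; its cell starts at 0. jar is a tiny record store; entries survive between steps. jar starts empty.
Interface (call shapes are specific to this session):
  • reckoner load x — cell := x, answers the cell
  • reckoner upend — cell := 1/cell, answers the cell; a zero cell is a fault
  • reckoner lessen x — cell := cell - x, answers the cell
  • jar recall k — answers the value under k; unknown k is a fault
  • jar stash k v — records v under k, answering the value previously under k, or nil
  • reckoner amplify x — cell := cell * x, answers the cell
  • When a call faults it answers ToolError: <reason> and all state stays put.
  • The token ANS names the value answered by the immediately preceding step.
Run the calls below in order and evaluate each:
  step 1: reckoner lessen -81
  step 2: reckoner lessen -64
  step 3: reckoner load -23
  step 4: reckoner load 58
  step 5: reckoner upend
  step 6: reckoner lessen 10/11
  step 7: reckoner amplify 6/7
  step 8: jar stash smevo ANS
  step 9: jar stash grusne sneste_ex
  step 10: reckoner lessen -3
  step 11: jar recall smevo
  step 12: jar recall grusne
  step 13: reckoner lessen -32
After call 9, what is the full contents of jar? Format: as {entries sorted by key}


Answer: {grusne=sneste_ex, smevo=-1707/2233}

Derivation:
! reckoner lessen(x: -81) ~> 81
! reckoner lessen(x: -64) ~> 145
! reckoner load(x: -23) ~> -23
! reckoner load(x: 58) ~> 58
! reckoner upend() ~> 1/58
! reckoner lessen(x: 10/11) ~> -569/638
! reckoner amplify(x: 6/7) ~> -1707/2233
! jar stash(k: smevo, v: ANS) ~> nil
! jar stash(k: grusne, v: sneste_ex) ~> nil
! reckoner lessen(x: -3) ~> 4992/2233
! jar recall(k: smevo) ~> -1707/2233
! jar recall(k: grusne) ~> sneste_ex
! reckoner lessen(x: -32) ~> 76448/2233


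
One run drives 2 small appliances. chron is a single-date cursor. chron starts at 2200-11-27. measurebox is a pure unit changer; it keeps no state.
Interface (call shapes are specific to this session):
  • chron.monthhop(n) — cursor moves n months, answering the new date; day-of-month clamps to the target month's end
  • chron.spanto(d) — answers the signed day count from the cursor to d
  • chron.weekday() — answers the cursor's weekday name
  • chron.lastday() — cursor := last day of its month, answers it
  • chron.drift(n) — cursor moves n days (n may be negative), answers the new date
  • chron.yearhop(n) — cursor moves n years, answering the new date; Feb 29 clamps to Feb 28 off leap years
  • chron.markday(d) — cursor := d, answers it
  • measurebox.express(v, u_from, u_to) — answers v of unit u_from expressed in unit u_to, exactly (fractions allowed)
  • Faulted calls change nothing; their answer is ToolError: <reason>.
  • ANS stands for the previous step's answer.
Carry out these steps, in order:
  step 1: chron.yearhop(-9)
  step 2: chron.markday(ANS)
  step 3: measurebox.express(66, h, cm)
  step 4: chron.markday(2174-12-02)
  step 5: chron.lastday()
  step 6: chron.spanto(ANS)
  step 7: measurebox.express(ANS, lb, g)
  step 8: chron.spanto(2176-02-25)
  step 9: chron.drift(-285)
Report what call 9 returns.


Answer: 2174-03-21

Derivation:
>> chron.yearhop(n='-9')
<< 2191-11-27
>> chron.markday(d='ANS')
<< 2191-11-27
>> measurebox.express(v='66', u_from='h', u_to='cm')
<< ToolError: incompatible units
>> chron.markday(d='2174-12-02')
<< 2174-12-02
>> chron.lastday()
<< 2174-12-31
>> chron.spanto(d='ANS')
<< 0
>> measurebox.express(v='ANS', u_from='lb', u_to='g')
<< 0
>> chron.spanto(d='2176-02-25')
<< 421
>> chron.drift(n='-285')
<< 2174-03-21


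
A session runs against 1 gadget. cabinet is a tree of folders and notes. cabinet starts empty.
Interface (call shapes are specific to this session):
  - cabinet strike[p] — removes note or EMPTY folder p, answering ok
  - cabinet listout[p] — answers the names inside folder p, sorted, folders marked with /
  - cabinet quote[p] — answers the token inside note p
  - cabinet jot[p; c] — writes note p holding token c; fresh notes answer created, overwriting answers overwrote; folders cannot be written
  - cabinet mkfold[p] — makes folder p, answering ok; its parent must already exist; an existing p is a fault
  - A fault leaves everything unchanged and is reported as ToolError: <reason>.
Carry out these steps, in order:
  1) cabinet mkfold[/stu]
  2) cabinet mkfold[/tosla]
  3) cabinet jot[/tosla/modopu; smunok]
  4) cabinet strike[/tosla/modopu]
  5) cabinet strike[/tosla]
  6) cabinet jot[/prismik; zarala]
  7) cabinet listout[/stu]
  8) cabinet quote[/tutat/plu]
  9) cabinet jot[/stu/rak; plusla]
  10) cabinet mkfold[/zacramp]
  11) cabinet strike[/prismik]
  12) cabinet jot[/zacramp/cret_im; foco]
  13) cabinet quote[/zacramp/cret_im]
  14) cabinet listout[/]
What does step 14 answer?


Answer: [stu/, zacramp/]

Derivation:
! cabinet mkfold(p='/stu') : ok
! cabinet mkfold(p='/tosla') : ok
! cabinet jot(p='/tosla/modopu', c='smunok') : created
! cabinet strike(p='/tosla/modopu') : ok
! cabinet strike(p='/tosla') : ok
! cabinet jot(p='/prismik', c='zarala') : created
! cabinet listout(p='/stu') : []
! cabinet quote(p='/tutat/plu') : ToolError: not found
! cabinet jot(p='/stu/rak', c='plusla') : created
! cabinet mkfold(p='/zacramp') : ok
! cabinet strike(p='/prismik') : ok
! cabinet jot(p='/zacramp/cret_im', c='foco') : created
! cabinet quote(p='/zacramp/cret_im') : foco
! cabinet listout(p='/') : [stu/, zacramp/]


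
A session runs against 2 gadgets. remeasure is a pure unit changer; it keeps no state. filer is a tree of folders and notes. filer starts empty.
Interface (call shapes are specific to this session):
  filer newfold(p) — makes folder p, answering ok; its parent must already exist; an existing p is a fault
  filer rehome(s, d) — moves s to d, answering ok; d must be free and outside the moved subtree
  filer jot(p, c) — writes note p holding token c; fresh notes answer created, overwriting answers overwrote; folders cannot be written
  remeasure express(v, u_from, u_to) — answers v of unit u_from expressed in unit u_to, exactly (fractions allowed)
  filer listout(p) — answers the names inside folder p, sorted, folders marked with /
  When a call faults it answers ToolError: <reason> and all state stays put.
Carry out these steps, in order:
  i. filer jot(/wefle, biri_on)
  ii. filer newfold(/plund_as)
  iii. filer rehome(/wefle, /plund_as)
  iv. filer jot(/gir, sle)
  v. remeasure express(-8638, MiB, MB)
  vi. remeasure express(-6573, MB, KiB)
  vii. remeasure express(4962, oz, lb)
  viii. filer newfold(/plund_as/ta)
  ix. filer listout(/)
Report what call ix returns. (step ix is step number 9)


Answer: [gir, plund_as/, wefle]

Derivation:
>> filer jot(p=/wefle, c=biri_on)
<< created
>> filer newfold(p=/plund_as)
<< ok
>> filer rehome(s=/wefle, d=/plund_as)
<< ToolError: exists
>> filer jot(p=/gir, c=sle)
<< created
>> remeasure express(v=-8638, u_from=MiB, u_to=MB)
<< -141524992/15625
>> remeasure express(v=-6573, u_from=MB, u_to=KiB)
<< -102703125/16
>> remeasure express(v=4962, u_from=oz, u_to=lb)
<< 2481/8
>> filer newfold(p=/plund_as/ta)
<< ok
>> filer listout(p=/)
<< [gir, plund_as/, wefle]


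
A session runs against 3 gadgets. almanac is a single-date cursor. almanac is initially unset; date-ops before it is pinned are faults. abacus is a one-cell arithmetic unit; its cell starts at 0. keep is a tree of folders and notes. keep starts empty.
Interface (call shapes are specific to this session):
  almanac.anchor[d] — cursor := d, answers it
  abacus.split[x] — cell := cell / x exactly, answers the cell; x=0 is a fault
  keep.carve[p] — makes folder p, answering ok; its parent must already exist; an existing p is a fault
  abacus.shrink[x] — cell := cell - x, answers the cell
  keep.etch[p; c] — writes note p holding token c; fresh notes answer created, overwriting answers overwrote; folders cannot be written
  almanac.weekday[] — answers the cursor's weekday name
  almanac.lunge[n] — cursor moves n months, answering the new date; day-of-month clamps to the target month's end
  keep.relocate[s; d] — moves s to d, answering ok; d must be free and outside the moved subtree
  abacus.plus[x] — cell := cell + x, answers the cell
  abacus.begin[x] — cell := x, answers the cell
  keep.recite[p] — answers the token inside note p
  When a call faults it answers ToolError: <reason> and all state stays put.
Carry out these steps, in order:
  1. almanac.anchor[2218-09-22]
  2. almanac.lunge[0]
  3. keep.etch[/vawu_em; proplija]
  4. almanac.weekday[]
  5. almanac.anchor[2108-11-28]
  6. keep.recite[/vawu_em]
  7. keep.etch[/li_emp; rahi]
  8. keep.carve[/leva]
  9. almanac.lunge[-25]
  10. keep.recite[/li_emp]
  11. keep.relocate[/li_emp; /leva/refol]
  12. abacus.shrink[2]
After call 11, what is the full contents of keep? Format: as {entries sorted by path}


Step: almanac.anchor[2218-09-22]
Result: 2218-09-22
Step: almanac.lunge[0]
Result: 2218-09-22
Step: keep.etch[/vawu_em; proplija]
Result: created
Step: almanac.weekday[]
Result: Tuesday
Step: almanac.anchor[2108-11-28]
Result: 2108-11-28
Step: keep.recite[/vawu_em]
Result: proplija
Step: keep.etch[/li_emp; rahi]
Result: created
Step: keep.carve[/leva]
Result: ok
Step: almanac.lunge[-25]
Result: 2106-10-28
Step: keep.recite[/li_emp]
Result: rahi
Step: keep.relocate[/li_emp; /leva/refol]
Result: ok
Step: abacus.shrink[2]
Result: -2

Answer: {leva/, leva/refol=rahi, vawu_em=proplija}


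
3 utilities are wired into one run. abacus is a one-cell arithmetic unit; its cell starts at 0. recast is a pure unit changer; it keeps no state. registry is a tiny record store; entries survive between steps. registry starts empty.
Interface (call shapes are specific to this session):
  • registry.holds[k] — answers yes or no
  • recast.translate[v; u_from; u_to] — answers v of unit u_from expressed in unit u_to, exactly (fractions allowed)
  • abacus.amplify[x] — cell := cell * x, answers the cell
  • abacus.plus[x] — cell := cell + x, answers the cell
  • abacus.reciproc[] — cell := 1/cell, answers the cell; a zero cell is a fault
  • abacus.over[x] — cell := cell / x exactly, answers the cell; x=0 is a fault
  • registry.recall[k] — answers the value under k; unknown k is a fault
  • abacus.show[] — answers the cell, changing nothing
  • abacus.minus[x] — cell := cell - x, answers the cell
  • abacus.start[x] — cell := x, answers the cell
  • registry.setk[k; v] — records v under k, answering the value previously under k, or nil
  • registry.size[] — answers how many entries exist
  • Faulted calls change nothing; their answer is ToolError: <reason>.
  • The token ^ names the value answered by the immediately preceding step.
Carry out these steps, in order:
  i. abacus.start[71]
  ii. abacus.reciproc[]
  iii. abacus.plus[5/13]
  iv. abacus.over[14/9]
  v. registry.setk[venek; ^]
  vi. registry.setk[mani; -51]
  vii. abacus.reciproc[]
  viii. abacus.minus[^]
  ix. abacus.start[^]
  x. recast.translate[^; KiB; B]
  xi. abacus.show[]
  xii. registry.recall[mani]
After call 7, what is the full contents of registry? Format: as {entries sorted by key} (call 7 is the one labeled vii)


Answer: {mani=-51, venek=1656/6461}

Derivation:
% abacus.start x=71
:: 71
% abacus.reciproc
:: 1/71
% abacus.plus x=5/13
:: 368/923
% abacus.over x=14/9
:: 1656/6461
% registry.setk k=venek v=^
:: nil
% registry.setk k=mani v=-51
:: nil
% abacus.reciproc
:: 6461/1656
% abacus.minus x=^
:: 0
% abacus.start x=^
:: 0
% recast.translate v=^ u_from=KiB u_to=B
:: 0
% abacus.show
:: 0
% registry.recall k=mani
:: -51


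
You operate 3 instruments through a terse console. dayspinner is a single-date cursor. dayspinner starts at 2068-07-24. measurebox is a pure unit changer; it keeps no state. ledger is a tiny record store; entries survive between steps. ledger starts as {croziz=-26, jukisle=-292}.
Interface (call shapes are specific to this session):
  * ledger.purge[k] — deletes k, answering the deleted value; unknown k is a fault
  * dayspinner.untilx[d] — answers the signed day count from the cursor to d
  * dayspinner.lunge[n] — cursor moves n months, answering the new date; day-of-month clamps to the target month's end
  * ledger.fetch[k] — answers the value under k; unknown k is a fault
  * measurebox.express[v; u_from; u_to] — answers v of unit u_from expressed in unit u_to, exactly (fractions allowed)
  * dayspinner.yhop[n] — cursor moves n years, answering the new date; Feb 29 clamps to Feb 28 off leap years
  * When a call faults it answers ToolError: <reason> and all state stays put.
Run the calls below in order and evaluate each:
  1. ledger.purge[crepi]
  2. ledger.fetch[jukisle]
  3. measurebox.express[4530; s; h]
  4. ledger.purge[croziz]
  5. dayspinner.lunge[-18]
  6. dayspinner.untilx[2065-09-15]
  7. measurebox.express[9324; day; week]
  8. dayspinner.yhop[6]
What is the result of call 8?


[in] purge crepi
= ToolError: no such key crepi
[in] fetch jukisle
= -292
[in] express 4530 s h
= 151/120
[in] purge croziz
= -26
[in] lunge -18
= 2067-01-24
[in] untilx 2065-09-15
= -496
[in] express 9324 day week
= 1332
[in] yhop 6
= 2073-01-24

Answer: 2073-01-24


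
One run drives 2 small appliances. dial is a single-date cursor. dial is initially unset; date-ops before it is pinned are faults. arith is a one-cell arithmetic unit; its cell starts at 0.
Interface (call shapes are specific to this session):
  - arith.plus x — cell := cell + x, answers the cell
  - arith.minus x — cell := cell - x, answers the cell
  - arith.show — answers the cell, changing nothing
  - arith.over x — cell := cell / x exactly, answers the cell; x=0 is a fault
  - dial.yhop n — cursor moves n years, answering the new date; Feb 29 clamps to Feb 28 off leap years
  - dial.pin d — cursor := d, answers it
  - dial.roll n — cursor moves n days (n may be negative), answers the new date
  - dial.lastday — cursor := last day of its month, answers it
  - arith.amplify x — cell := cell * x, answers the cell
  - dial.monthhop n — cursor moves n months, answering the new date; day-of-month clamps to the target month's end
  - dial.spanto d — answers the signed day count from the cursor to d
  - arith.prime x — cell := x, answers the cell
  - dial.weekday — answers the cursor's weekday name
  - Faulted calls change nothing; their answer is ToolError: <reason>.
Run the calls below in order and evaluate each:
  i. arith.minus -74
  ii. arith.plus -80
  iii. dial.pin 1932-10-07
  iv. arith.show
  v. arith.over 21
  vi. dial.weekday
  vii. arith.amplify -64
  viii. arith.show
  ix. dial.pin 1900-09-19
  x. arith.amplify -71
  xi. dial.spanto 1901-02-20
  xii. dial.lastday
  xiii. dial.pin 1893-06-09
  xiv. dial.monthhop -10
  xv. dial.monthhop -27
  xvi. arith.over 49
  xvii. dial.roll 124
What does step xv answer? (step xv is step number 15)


Answer: 1890-05-09

Derivation:
CALL arith.minus[x='-74']
RET  74
CALL arith.plus[x='-80']
RET  -6
CALL dial.pin[d='1932-10-07']
RET  1932-10-07
CALL arith.show[]
RET  -6
CALL arith.over[x='21']
RET  -2/7
CALL dial.weekday[]
RET  Friday
CALL arith.amplify[x='-64']
RET  128/7
CALL arith.show[]
RET  128/7
CALL dial.pin[d='1900-09-19']
RET  1900-09-19
CALL arith.amplify[x='-71']
RET  -9088/7
CALL dial.spanto[d='1901-02-20']
RET  154
CALL dial.lastday[]
RET  1900-09-30
CALL dial.pin[d='1893-06-09']
RET  1893-06-09
CALL dial.monthhop[n='-10']
RET  1892-08-09
CALL dial.monthhop[n='-27']
RET  1890-05-09
CALL arith.over[x='49']
RET  -9088/343
CALL dial.roll[n='124']
RET  1890-09-10
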